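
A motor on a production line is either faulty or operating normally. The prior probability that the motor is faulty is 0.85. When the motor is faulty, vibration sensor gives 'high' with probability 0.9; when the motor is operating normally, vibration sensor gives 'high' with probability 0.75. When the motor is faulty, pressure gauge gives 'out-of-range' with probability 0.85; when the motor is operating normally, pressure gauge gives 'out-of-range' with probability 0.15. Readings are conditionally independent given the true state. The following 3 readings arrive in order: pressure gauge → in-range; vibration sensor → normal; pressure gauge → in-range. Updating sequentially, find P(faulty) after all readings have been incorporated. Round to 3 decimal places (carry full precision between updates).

Each posterior becomes the prior for the next update.
After pressure gauge='in-range': P(faulty) = 0.15·0.8500 / (0.15·0.8500 + 0.85·0.1500) ≈ 0.5000
After vibration sensor='normal': P(faulty) = 0.1·0.5000 / (0.1·0.5000 + 0.25·0.5000) ≈ 0.2857
After pressure gauge='in-range': P(faulty) = 0.15·0.2857 / (0.15·0.2857 + 0.85·0.7143) ≈ 0.0659

0.066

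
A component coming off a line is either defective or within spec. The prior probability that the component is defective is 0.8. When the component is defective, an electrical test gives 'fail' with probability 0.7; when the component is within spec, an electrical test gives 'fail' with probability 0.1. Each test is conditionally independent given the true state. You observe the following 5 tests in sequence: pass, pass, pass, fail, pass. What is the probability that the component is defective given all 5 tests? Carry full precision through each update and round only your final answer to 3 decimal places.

After 'pass': P(defective) = 0.3·0.8000 / (0.3·0.8000 + 0.9·0.2000) ≈ 0.5714
After 'pass': P(defective) = 0.3·0.5714 / (0.3·0.5714 + 0.9·0.4286) ≈ 0.3077
After 'pass': P(defective) = 0.3·0.3077 / (0.3·0.3077 + 0.9·0.6923) ≈ 0.1290
After 'fail': P(defective) = 0.7·0.1290 / (0.7·0.1290 + 0.1·0.8710) ≈ 0.5091
After 'pass': P(defective) = 0.3·0.5091 / (0.3·0.5091 + 0.9·0.4909) ≈ 0.2569

0.257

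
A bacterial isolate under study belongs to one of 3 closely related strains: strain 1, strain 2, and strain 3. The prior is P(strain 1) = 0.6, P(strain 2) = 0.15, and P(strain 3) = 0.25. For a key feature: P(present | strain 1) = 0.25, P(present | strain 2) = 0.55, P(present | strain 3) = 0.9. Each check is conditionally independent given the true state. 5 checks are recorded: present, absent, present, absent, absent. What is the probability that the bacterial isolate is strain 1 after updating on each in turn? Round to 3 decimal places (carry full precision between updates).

0.785

After 'present': normaliser = 0.25·0.6000 + 0.55·0.1500 + 0.9·0.2500; P(strain 1) ≈ 0.3279, P(strain 2) ≈ 0.1803, P(strain 3) ≈ 0.4918
After 'absent': normaliser = 0.75·0.3279 + 0.45·0.1803 + 0.1·0.4918; P(strain 1) ≈ 0.6536, P(strain 2) ≈ 0.2157, P(strain 3) ≈ 0.1307
After 'present': normaliser = 0.25·0.6536 + 0.55·0.2157 + 0.9·0.1307; P(strain 1) ≈ 0.4088, P(strain 2) ≈ 0.2968, P(strain 3) ≈ 0.2944
After 'absent': normaliser = 0.75·0.4088 + 0.45·0.2968 + 0.1·0.2944; P(strain 1) ≈ 0.6529, P(strain 2) ≈ 0.2844, P(strain 3) ≈ 0.0627
After 'absent': normaliser = 0.75·0.6529 + 0.45·0.2844 + 0.1·0.0627; P(strain 1) ≈ 0.7848, P(strain 2) ≈ 0.2051, P(strain 3) ≈ 0.0100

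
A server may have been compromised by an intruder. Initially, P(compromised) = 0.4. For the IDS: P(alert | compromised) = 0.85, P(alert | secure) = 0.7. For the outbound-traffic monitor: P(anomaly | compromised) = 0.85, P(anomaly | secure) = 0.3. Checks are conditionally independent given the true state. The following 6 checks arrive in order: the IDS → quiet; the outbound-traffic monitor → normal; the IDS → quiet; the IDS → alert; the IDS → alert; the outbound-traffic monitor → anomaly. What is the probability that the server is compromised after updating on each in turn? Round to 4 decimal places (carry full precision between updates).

Each posterior becomes the prior for the next update.
After the IDS='quiet': P(compromised) = 0.15·0.4000 / (0.15·0.4000 + 0.3·0.6000) ≈ 0.2500
After the outbound-traffic monitor='normal': P(compromised) = 0.15·0.2500 / (0.15·0.2500 + 0.7·0.7500) ≈ 0.0667
After the IDS='quiet': P(compromised) = 0.15·0.0667 / (0.15·0.0667 + 0.3·0.9333) ≈ 0.0345
After the IDS='alert': P(compromised) = 0.85·0.0345 / (0.85·0.0345 + 0.7·0.9655) ≈ 0.0416
After the IDS='alert': P(compromised) = 0.85·0.0416 / (0.85·0.0416 + 0.7·0.9584) ≈ 0.0500
After the outbound-traffic monitor='anomaly': P(compromised) = 0.85·0.0500 / (0.85·0.0500 + 0.3·0.9500) ≈ 0.1298

0.1298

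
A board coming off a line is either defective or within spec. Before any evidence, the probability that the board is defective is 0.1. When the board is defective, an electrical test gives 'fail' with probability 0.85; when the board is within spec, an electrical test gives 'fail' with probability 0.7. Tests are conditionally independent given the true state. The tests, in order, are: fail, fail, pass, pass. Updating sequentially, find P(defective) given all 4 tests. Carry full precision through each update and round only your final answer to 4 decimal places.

Apply Bayes' rule sequentially, carrying P(defective) forward.
After 'fail': P(defective) = 0.85·0.1000 / (0.85·0.1000 + 0.7·0.9000) ≈ 0.1189
After 'fail': P(defective) = 0.85·0.1189 / (0.85·0.1189 + 0.7·0.8811) ≈ 0.1408
After 'pass': P(defective) = 0.15·0.1408 / (0.15·0.1408 + 0.3·0.8592) ≈ 0.0757
After 'pass': P(defective) = 0.15·0.0757 / (0.15·0.0757 + 0.3·0.9243) ≈ 0.0393

0.0393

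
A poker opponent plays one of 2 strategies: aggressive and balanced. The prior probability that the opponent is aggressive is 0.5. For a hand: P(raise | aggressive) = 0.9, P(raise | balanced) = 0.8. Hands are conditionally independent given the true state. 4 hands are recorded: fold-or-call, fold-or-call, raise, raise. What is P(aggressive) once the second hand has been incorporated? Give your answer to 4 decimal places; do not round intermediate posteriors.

Apply Bayes' rule sequentially, carrying P(aggressive) forward.
After 'fold-or-call': P(aggressive) = 0.1·0.5000 / (0.1·0.5000 + 0.2·0.5000) ≈ 0.3333
After 'fold-or-call': P(aggressive) = 0.1·0.3333 / (0.1·0.3333 + 0.2·0.6667) ≈ 0.2000

0.2000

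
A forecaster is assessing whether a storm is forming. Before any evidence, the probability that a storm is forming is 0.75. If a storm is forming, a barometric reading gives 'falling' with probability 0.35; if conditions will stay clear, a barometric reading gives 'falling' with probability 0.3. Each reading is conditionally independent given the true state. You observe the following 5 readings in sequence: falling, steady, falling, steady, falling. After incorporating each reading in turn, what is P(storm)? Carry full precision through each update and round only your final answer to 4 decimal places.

After 'falling': P(storm) = 0.35·0.7500 / (0.35·0.7500 + 0.3·0.2500) ≈ 0.7778
After 'steady': P(storm) = 0.65·0.7778 / (0.65·0.7778 + 0.7·0.2222) ≈ 0.7647
After 'falling': P(storm) = 0.35·0.7647 / (0.35·0.7647 + 0.3·0.2353) ≈ 0.7913
After 'steady': P(storm) = 0.65·0.7913 / (0.65·0.7913 + 0.7·0.2087) ≈ 0.7788
After 'falling': P(storm) = 0.35·0.7788 / (0.35·0.7788 + 0.3·0.2212) ≈ 0.8042

0.8042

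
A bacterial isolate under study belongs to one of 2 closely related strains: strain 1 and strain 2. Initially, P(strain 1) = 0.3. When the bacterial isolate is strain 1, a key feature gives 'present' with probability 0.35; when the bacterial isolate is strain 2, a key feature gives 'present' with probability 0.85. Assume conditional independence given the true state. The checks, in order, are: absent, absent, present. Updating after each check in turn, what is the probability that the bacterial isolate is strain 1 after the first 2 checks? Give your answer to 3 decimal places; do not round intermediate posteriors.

0.889

After 'absent': P(strain 1) = 0.65·0.3000 / (0.65·0.3000 + 0.15·0.7000) ≈ 0.6500
After 'absent': P(strain 1) = 0.65·0.6500 / (0.65·0.6500 + 0.15·0.3500) ≈ 0.8895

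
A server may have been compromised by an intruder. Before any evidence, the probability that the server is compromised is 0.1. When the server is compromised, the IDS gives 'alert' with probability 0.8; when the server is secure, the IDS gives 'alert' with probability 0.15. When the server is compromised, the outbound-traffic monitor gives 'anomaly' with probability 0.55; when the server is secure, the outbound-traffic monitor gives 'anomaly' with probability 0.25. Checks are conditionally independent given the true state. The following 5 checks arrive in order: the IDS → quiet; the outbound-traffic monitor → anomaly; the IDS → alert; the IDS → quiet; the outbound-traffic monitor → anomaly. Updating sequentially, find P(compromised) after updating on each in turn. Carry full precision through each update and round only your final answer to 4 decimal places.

0.1370

After the IDS='quiet': P(compromised) = 0.2·0.1000 / (0.2·0.1000 + 0.85·0.9000) ≈ 0.0255
After the outbound-traffic monitor='anomaly': P(compromised) = 0.55·0.0255 / (0.55·0.0255 + 0.25·0.9745) ≈ 0.0544
After the IDS='alert': P(compromised) = 0.8·0.0544 / (0.8·0.0544 + 0.15·0.9456) ≈ 0.2347
After the IDS='quiet': P(compromised) = 0.2·0.2347 / (0.2·0.2347 + 0.85·0.7653) ≈ 0.0673
After the outbound-traffic monitor='anomaly': P(compromised) = 0.55·0.0673 / (0.55·0.0673 + 0.25·0.9327) ≈ 0.1370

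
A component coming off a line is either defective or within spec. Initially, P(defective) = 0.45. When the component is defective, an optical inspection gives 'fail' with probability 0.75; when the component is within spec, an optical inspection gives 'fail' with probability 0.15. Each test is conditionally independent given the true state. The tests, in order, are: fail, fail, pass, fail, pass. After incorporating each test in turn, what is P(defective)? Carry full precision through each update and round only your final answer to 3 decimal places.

After 'fail': P(defective) = 0.75·0.4500 / (0.75·0.4500 + 0.15·0.5500) ≈ 0.8036
After 'fail': P(defective) = 0.75·0.8036 / (0.75·0.8036 + 0.15·0.1964) ≈ 0.9534
After 'pass': P(defective) = 0.25·0.9534 / (0.25·0.9534 + 0.85·0.0466) ≈ 0.8575
After 'fail': P(defective) = 0.75·0.8575 / (0.75·0.8575 + 0.15·0.1425) ≈ 0.9678
After 'pass': P(defective) = 0.25·0.9678 / (0.25·0.9678 + 0.85·0.0322) ≈ 0.8984

0.898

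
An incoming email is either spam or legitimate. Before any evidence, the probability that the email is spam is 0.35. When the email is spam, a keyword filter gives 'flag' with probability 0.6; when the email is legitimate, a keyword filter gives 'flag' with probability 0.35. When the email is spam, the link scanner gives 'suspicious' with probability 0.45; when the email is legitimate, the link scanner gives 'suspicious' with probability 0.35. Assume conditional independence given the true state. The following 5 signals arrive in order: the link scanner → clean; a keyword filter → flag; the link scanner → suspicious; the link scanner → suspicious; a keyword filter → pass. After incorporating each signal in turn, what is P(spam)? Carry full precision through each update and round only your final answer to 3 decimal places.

After the link scanner='clean': P(spam) = 0.55·0.3500 / (0.55·0.3500 + 0.65·0.6500) ≈ 0.3130
After a keyword filter='flag': P(spam) = 0.6·0.3130 / (0.6·0.3130 + 0.35·0.6870) ≈ 0.4385
After the link scanner='suspicious': P(spam) = 0.45·0.4385 / (0.45·0.4385 + 0.35·0.5615) ≈ 0.5011
After the link scanner='suspicious': P(spam) = 0.45·0.5011 / (0.45·0.5011 + 0.35·0.4989) ≈ 0.5635
After a keyword filter='pass': P(spam) = 0.4·0.5635 / (0.4·0.5635 + 0.65·0.4365) ≈ 0.4428

0.443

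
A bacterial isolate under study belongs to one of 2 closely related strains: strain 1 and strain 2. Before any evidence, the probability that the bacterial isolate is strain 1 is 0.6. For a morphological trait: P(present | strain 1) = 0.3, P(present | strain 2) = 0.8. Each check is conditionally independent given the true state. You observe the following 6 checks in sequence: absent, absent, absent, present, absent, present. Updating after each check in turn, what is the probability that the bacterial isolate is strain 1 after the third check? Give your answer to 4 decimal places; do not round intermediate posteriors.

After 'absent': P(strain 1) = 0.7·0.6000 / (0.7·0.6000 + 0.2·0.4000) ≈ 0.8400
After 'absent': P(strain 1) = 0.7·0.8400 / (0.7·0.8400 + 0.2·0.1600) ≈ 0.9484
After 'absent': P(strain 1) = 0.7·0.9484 / (0.7·0.9484 + 0.2·0.0516) ≈ 0.9847

0.9847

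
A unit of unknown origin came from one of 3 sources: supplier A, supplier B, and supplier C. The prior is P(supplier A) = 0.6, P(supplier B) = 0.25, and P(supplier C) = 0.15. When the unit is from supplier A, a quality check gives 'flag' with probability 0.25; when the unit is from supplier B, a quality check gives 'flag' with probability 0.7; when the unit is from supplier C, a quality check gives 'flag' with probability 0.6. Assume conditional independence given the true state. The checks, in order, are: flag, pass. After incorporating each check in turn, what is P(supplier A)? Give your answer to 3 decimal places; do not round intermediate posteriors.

0.560

After 'flag': normaliser = 0.25·0.6000 + 0.7·0.2500 + 0.6·0.1500; P(supplier A) ≈ 0.3614, P(supplier B) ≈ 0.4217, P(supplier C) ≈ 0.2169
After 'pass': normaliser = 0.75·0.3614 + 0.3·0.4217 + 0.4·0.2169; P(supplier A) ≈ 0.5597, P(supplier B) ≈ 0.2612, P(supplier C) ≈ 0.1791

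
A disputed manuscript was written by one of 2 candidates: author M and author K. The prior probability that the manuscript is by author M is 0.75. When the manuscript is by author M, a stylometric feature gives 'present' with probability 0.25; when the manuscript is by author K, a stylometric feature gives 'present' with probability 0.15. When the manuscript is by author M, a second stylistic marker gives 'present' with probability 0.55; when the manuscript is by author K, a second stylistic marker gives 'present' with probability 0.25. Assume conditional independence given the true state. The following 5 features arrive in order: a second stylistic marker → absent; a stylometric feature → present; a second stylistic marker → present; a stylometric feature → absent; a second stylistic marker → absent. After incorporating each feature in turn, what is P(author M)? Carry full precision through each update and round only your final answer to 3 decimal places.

Each posterior becomes the prior for the next update.
After a second stylistic marker='absent': P(author M) = 0.45·0.7500 / (0.45·0.7500 + 0.75·0.2500) ≈ 0.6429
After a stylometric feature='present': P(author M) = 0.25·0.6429 / (0.25·0.6429 + 0.15·0.3571) ≈ 0.7500
After a second stylistic marker='present': P(author M) = 0.55·0.7500 / (0.55·0.7500 + 0.25·0.2500) ≈ 0.8684
After a stylometric feature='absent': P(author M) = 0.75·0.8684 / (0.75·0.8684 + 0.85·0.1316) ≈ 0.8534
After a second stylistic marker='absent': P(author M) = 0.45·0.8534 / (0.45·0.8534 + 0.75·0.1466) ≈ 0.7775

0.777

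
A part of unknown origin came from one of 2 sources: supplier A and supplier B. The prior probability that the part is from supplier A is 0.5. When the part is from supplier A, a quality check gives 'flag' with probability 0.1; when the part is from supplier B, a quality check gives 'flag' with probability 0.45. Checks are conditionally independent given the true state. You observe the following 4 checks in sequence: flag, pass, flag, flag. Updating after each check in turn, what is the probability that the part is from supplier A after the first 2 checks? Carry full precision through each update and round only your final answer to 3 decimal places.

After 'flag': P(supplier A) = 0.1·0.5000 / (0.1·0.5000 + 0.45·0.5000) ≈ 0.1818
After 'pass': P(supplier A) = 0.9·0.1818 / (0.9·0.1818 + 0.55·0.8182) ≈ 0.2667

0.267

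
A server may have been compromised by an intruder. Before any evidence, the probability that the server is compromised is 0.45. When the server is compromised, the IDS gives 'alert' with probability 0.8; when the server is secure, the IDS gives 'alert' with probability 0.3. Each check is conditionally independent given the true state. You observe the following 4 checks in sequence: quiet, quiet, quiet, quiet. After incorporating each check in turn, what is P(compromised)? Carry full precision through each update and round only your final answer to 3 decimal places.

After 'quiet': P(compromised) = 0.2·0.4500 / (0.2·0.4500 + 0.7·0.5500) ≈ 0.1895
After 'quiet': P(compromised) = 0.2·0.1895 / (0.2·0.1895 + 0.7·0.8105) ≈ 0.0626
After 'quiet': P(compromised) = 0.2·0.0626 / (0.2·0.0626 + 0.7·0.9374) ≈ 0.0187
After 'quiet': P(compromised) = 0.2·0.0187 / (0.2·0.0187 + 0.7·0.9813) ≈ 0.0054

0.005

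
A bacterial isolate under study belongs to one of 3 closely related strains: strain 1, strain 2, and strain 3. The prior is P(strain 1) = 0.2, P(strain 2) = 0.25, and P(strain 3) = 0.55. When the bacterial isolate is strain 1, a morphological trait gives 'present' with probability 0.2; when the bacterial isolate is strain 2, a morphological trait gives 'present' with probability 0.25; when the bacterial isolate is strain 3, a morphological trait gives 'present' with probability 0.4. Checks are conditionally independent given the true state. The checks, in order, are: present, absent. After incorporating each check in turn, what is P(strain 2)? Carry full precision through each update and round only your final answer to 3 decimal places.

0.222

Each posterior becomes the prior for the next update.
After 'present': normaliser = 0.2·0.2000 + 0.25·0.2500 + 0.4·0.5500; P(strain 1) ≈ 0.1240, P(strain 2) ≈ 0.1938, P(strain 3) ≈ 0.6822
After 'absent': normaliser = 0.8·0.1240 + 0.75·0.1938 + 0.6·0.6822; P(strain 1) ≈ 0.1517, P(strain 2) ≈ 0.2223, P(strain 3) ≈ 0.6260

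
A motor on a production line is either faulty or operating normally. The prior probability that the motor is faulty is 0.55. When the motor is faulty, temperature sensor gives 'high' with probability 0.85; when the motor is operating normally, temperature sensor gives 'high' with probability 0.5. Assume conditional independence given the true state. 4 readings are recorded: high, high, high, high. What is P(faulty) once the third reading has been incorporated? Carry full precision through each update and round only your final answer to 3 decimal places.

0.857

Apply Bayes' rule sequentially, carrying P(faulty) forward.
After 'high': P(faulty) = 0.85·0.5500 / (0.85·0.5500 + 0.5·0.4500) ≈ 0.6751
After 'high': P(faulty) = 0.85·0.6751 / (0.85·0.6751 + 0.5·0.3249) ≈ 0.7794
After 'high': P(faulty) = 0.85·0.7794 / (0.85·0.7794 + 0.5·0.2206) ≈ 0.8572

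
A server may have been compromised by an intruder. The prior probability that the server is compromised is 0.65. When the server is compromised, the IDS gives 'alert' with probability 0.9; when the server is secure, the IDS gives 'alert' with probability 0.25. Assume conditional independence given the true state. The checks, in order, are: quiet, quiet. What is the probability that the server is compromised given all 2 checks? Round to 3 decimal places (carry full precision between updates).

0.032

After 'quiet': P(compromised) = 0.1·0.6500 / (0.1·0.6500 + 0.75·0.3500) ≈ 0.1985
After 'quiet': P(compromised) = 0.1·0.1985 / (0.1·0.1985 + 0.75·0.8015) ≈ 0.0320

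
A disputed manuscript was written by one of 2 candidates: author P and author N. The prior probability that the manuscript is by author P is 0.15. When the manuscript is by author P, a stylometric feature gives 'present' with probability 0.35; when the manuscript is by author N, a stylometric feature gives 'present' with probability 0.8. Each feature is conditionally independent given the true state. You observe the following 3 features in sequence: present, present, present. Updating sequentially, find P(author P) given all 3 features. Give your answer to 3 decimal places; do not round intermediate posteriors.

0.015

After 'present': P(author P) = 0.35·0.1500 / (0.35·0.1500 + 0.8·0.8500) ≈ 0.0717
After 'present': P(author P) = 0.35·0.0717 / (0.35·0.0717 + 0.8·0.9283) ≈ 0.0327
After 'present': P(author P) = 0.35·0.0327 / (0.35·0.0327 + 0.8·0.9673) ≈ 0.0146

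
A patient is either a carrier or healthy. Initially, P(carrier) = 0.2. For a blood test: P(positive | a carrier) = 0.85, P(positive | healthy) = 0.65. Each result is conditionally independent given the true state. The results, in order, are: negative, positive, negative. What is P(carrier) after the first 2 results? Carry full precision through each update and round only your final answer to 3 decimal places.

0.123

After 'negative': P(carrier) = 0.15·0.2000 / (0.15·0.2000 + 0.35·0.8000) ≈ 0.0968
After 'positive': P(carrier) = 0.85·0.0968 / (0.85·0.0968 + 0.65·0.9032) ≈ 0.1229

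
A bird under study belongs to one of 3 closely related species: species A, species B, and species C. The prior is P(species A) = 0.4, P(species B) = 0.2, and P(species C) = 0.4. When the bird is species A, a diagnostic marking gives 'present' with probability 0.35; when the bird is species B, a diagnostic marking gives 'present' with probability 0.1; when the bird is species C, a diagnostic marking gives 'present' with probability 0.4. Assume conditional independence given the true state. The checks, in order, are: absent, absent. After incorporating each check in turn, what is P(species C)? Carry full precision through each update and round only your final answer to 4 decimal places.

0.3032

Apply Bayes' rule sequentially, carrying P(species C) forward.
After 'absent': normaliser = 0.65·0.4000 + 0.9·0.2000 + 0.6·0.4000; P(species A) ≈ 0.3824, P(species B) ≈ 0.2647, P(species C) ≈ 0.3529
After 'absent': normaliser = 0.65·0.3824 + 0.9·0.2647 + 0.6·0.3529; P(species A) ≈ 0.3558, P(species B) ≈ 0.3411, P(species C) ≈ 0.3032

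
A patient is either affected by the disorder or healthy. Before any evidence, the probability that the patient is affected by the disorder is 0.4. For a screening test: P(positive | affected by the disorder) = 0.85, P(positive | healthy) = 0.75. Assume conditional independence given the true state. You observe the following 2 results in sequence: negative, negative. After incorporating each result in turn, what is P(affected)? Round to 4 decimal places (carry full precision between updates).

0.1935

Apply Bayes' rule sequentially, carrying P(affected) forward.
After 'negative': P(affected) = 0.15·0.4000 / (0.15·0.4000 + 0.25·0.6000) ≈ 0.2857
After 'negative': P(affected) = 0.15·0.2857 / (0.15·0.2857 + 0.25·0.7143) ≈ 0.1935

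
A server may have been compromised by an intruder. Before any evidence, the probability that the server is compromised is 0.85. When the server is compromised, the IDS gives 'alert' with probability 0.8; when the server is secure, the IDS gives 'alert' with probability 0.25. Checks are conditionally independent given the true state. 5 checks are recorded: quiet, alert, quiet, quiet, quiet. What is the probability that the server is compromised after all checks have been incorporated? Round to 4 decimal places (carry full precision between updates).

After 'quiet': P(compromised) = 0.2·0.8500 / (0.2·0.8500 + 0.75·0.1500) ≈ 0.6018
After 'alert': P(compromised) = 0.8·0.6018 / (0.8·0.6018 + 0.25·0.3982) ≈ 0.8286
After 'quiet': P(compromised) = 0.2·0.8286 / (0.2·0.8286 + 0.75·0.1714) ≈ 0.5632
After 'quiet': P(compromised) = 0.2·0.5632 / (0.2·0.5632 + 0.75·0.4368) ≈ 0.2559
After 'quiet': P(compromised) = 0.2·0.2559 / (0.2·0.2559 + 0.75·0.7441) ≈ 0.0840

0.0840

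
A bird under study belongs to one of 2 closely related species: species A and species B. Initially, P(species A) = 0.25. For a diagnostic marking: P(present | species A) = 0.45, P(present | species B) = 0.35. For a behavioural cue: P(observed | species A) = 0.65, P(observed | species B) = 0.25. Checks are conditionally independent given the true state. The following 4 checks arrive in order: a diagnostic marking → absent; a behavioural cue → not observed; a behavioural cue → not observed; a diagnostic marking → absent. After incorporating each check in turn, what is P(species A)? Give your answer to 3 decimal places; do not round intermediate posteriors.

0.049

After a diagnostic marking='absent': P(species A) = 0.55·0.2500 / (0.55·0.2500 + 0.65·0.7500) ≈ 0.2200
After a behavioural cue='not observed': P(species A) = 0.35·0.2200 / (0.35·0.2200 + 0.75·0.7800) ≈ 0.1163
After a behavioural cue='not observed': P(species A) = 0.35·0.1163 / (0.35·0.1163 + 0.75·0.8837) ≈ 0.0579
After a diagnostic marking='absent': P(species A) = 0.55·0.0579 / (0.55·0.0579 + 0.65·0.9421) ≈ 0.0494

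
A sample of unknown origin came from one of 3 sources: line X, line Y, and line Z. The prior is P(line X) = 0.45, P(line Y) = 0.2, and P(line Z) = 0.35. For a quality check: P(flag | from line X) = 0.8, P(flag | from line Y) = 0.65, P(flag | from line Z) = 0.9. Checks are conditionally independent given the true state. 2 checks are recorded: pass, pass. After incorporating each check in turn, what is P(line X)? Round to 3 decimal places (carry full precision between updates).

0.391

After 'pass': normaliser = 0.2·0.4500 + 0.35·0.2000 + 0.1·0.3500; P(line X) ≈ 0.4615, P(line Y) ≈ 0.3590, P(line Z) ≈ 0.1795
After 'pass': normaliser = 0.2·0.4615 + 0.35·0.3590 + 0.1·0.1795; P(line X) ≈ 0.3913, P(line Y) ≈ 0.5326, P(line Z) ≈ 0.0761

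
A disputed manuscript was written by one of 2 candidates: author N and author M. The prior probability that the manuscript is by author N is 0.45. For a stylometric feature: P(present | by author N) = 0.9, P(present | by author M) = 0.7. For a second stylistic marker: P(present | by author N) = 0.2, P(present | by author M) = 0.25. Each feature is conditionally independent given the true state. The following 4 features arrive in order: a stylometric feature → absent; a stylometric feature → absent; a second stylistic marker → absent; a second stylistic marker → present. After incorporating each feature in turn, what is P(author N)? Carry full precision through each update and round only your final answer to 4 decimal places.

After a stylometric feature='absent': P(author N) = 0.1·0.4500 / (0.1·0.4500 + 0.3·0.5500) ≈ 0.2143
After a stylometric feature='absent': P(author N) = 0.1·0.2143 / (0.1·0.2143 + 0.3·0.7857) ≈ 0.0833
After a second stylistic marker='absent': P(author N) = 0.8·0.0833 / (0.8·0.0833 + 0.75·0.9167) ≈ 0.0884
After a second stylistic marker='present': P(author N) = 0.2·0.0884 / (0.2·0.0884 + 0.25·0.9116) ≈ 0.0720

0.0720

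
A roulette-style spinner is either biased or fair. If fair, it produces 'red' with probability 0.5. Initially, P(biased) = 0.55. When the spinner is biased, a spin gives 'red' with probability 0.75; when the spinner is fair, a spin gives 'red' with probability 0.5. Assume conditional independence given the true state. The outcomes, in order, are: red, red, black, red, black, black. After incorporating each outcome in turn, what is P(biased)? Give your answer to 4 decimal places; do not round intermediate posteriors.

After 'red': P(biased) = 0.75·0.5500 / (0.75·0.5500 + 0.5·0.4500) ≈ 0.6471
After 'red': P(biased) = 0.75·0.6471 / (0.75·0.6471 + 0.5·0.3529) ≈ 0.7333
After 'black': P(biased) = 0.25·0.7333 / (0.25·0.7333 + 0.5·0.2667) ≈ 0.5789
After 'red': P(biased) = 0.75·0.5789 / (0.75·0.5789 + 0.5·0.4211) ≈ 0.6735
After 'black': P(biased) = 0.25·0.6735 / (0.25·0.6735 + 0.5·0.3265) ≈ 0.5077
After 'black': P(biased) = 0.25·0.5077 / (0.25·0.5077 + 0.5·0.4923) ≈ 0.3402

0.3402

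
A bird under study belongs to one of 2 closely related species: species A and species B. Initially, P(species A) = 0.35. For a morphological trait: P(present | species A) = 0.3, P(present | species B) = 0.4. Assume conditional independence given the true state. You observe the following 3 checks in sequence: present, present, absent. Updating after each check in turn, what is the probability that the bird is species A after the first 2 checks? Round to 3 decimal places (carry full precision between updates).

After 'present': P(species A) = 0.3·0.3500 / (0.3·0.3500 + 0.4·0.6500) ≈ 0.2877
After 'present': P(species A) = 0.3·0.2877 / (0.3·0.2877 + 0.4·0.7123) ≈ 0.2325

0.232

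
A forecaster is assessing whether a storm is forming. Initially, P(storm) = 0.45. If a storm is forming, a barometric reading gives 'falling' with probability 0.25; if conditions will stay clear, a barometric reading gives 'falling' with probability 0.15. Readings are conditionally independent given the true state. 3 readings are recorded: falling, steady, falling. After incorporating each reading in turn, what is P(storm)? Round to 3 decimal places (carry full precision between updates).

After 'falling': P(storm) = 0.25·0.4500 / (0.25·0.4500 + 0.15·0.5500) ≈ 0.5769
After 'steady': P(storm) = 0.75·0.5769 / (0.75·0.5769 + 0.85·0.4231) ≈ 0.5461
After 'falling': P(storm) = 0.25·0.5461 / (0.25·0.5461 + 0.15·0.4539) ≈ 0.6673

0.667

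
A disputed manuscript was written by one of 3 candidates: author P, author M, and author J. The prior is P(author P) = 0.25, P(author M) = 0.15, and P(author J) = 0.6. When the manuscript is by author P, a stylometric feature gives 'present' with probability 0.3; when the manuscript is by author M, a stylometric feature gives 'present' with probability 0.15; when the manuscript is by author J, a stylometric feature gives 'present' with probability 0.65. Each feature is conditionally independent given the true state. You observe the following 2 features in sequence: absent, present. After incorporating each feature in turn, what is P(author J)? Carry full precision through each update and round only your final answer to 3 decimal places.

0.656

After 'absent': normaliser = 0.7·0.2500 + 0.85·0.1500 + 0.35·0.6000; P(author P) ≈ 0.3415, P(author M) ≈ 0.2488, P(author J) ≈ 0.4098
After 'present': normaliser = 0.3·0.3415 + 0.15·0.2488 + 0.65·0.4098; P(author P) ≈ 0.2523, P(author M) ≈ 0.0919, P(author J) ≈ 0.6559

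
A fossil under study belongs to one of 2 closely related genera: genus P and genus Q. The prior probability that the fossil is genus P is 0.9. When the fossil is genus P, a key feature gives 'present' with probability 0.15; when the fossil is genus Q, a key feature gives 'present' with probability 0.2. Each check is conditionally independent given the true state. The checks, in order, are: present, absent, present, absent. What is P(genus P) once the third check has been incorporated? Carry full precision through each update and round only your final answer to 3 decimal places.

0.843

After 'present': P(genus P) = 0.15·0.9000 / (0.15·0.9000 + 0.2·0.1000) ≈ 0.8710
After 'absent': P(genus P) = 0.85·0.8710 / (0.85·0.8710 + 0.8·0.1290) ≈ 0.8776
After 'present': P(genus P) = 0.15·0.8776 / (0.15·0.8776 + 0.2·0.1224) ≈ 0.8432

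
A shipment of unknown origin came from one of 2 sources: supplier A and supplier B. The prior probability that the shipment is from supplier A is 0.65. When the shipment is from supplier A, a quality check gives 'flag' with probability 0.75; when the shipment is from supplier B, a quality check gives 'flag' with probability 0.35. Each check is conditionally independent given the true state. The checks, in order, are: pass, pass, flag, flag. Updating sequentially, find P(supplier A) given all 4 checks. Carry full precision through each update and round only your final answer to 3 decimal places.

After 'pass': P(supplier A) = 0.25·0.6500 / (0.25·0.6500 + 0.65·0.3500) ≈ 0.4167
After 'pass': P(supplier A) = 0.25·0.4167 / (0.25·0.4167 + 0.65·0.5833) ≈ 0.2155
After 'flag': P(supplier A) = 0.75·0.2155 / (0.75·0.2155 + 0.35·0.7845) ≈ 0.3706
After 'flag': P(supplier A) = 0.75·0.3706 / (0.75·0.3706 + 0.35·0.6294) ≈ 0.5578

0.558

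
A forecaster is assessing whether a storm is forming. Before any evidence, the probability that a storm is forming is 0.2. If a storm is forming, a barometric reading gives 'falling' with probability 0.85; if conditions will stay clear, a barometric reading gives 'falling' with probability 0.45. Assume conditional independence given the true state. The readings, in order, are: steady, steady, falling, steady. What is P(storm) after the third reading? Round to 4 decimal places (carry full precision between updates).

After 'steady': P(storm) = 0.15·0.2000 / (0.15·0.2000 + 0.55·0.8000) ≈ 0.0638
After 'steady': P(storm) = 0.15·0.0638 / (0.15·0.0638 + 0.55·0.9362) ≈ 0.0183
After 'falling': P(storm) = 0.85·0.0183 / (0.85·0.0183 + 0.45·0.9817) ≈ 0.0339

0.0339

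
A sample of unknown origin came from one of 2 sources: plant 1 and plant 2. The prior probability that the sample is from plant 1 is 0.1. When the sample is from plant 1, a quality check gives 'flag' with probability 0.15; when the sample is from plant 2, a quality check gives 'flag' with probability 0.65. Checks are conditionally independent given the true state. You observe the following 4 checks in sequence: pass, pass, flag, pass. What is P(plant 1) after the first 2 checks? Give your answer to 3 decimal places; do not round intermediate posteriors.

After 'pass': P(plant 1) = 0.85·0.1000 / (0.85·0.1000 + 0.35·0.9000) ≈ 0.2125
After 'pass': P(plant 1) = 0.85·0.2125 / (0.85·0.2125 + 0.35·0.7875) ≈ 0.3959

0.396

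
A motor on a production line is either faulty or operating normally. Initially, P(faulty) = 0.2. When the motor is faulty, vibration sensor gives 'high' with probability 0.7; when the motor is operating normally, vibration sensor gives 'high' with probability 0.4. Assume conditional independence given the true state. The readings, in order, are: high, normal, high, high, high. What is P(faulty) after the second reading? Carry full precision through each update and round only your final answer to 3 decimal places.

0.179

After 'high': P(faulty) = 0.7·0.2000 / (0.7·0.2000 + 0.4·0.8000) ≈ 0.3043
After 'normal': P(faulty) = 0.3·0.3043 / (0.3·0.3043 + 0.6·0.6957) ≈ 0.1795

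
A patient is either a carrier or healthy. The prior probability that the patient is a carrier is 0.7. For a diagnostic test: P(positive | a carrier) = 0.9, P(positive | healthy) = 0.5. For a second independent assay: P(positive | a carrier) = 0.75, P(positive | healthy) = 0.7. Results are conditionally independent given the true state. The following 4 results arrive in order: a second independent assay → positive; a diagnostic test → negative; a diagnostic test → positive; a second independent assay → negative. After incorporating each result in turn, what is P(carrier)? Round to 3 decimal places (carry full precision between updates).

0.429

After a second independent assay='positive': P(carrier) = 0.75·0.7000 / (0.75·0.7000 + 0.7·0.3000) ≈ 0.7143
After a diagnostic test='negative': P(carrier) = 0.1·0.7143 / (0.1·0.7143 + 0.5·0.2857) ≈ 0.3333
After a diagnostic test='positive': P(carrier) = 0.9·0.3333 / (0.9·0.3333 + 0.5·0.6667) ≈ 0.4737
After a second independent assay='negative': P(carrier) = 0.25·0.4737 / (0.25·0.4737 + 0.3·0.5263) ≈ 0.4286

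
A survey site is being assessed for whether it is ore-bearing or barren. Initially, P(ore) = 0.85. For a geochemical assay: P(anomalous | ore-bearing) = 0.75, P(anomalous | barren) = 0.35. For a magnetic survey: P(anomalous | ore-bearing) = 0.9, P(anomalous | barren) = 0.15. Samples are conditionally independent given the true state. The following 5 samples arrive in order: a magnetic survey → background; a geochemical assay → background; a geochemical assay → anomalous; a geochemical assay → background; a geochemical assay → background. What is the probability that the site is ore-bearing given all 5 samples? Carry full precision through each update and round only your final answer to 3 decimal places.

After a magnetic survey='background': P(ore) = 0.1·0.8500 / (0.1·0.8500 + 0.85·0.1500) ≈ 0.4000
After a geochemical assay='background': P(ore) = 0.25·0.4000 / (0.25·0.4000 + 0.65·0.6000) ≈ 0.2041
After a geochemical assay='anomalous': P(ore) = 0.75·0.2041 / (0.75·0.2041 + 0.35·0.7959) ≈ 0.3546
After a geochemical assay='background': P(ore) = 0.25·0.3546 / (0.25·0.3546 + 0.65·0.6454) ≈ 0.1745
After a geochemical assay='background': P(ore) = 0.25·0.1745 / (0.25·0.1745 + 0.65·0.8255) ≈ 0.0752

0.075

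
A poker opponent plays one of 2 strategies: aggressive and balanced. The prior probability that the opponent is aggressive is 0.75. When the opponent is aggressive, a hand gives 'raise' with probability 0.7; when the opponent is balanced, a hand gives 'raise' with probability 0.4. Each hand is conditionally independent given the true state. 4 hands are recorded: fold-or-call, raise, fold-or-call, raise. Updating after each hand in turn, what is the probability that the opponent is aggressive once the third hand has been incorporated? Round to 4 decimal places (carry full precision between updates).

After 'fold-or-call': P(aggressive) = 0.3·0.7500 / (0.3·0.7500 + 0.6·0.2500) ≈ 0.6000
After 'raise': P(aggressive) = 0.7·0.6000 / (0.7·0.6000 + 0.4·0.4000) ≈ 0.7241
After 'fold-or-call': P(aggressive) = 0.3·0.7241 / (0.3·0.7241 + 0.6·0.2759) ≈ 0.5676

0.5676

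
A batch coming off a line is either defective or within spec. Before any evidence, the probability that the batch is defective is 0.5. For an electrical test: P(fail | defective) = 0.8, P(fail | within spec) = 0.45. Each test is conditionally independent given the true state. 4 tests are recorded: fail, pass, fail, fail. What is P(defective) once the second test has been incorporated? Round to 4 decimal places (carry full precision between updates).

Each posterior becomes the prior for the next update.
After 'fail': P(defective) = 0.8·0.5000 / (0.8·0.5000 + 0.45·0.5000) ≈ 0.6400
After 'pass': P(defective) = 0.2·0.6400 / (0.2·0.6400 + 0.55·0.3600) ≈ 0.3926

0.3926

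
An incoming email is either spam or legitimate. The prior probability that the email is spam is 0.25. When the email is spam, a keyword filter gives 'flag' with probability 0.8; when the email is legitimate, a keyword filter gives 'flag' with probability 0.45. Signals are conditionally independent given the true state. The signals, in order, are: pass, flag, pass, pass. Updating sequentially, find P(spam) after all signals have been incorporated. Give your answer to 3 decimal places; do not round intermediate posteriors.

Each posterior becomes the prior for the next update.
After 'pass': P(spam) = 0.2·0.2500 / (0.2·0.2500 + 0.55·0.7500) ≈ 0.1081
After 'flag': P(spam) = 0.8·0.1081 / (0.8·0.1081 + 0.45·0.8919) ≈ 0.1773
After 'pass': P(spam) = 0.2·0.1773 / (0.2·0.1773 + 0.55·0.8227) ≈ 0.0727
After 'pass': P(spam) = 0.2·0.0727 / (0.2·0.0727 + 0.55·0.9273) ≈ 0.0277

0.028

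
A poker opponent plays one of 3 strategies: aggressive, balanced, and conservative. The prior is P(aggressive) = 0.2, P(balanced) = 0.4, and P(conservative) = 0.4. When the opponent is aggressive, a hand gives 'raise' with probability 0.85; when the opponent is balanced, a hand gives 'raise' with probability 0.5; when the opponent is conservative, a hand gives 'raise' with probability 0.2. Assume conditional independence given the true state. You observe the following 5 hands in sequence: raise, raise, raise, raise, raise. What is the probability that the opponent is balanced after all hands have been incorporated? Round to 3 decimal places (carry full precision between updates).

0.123

After 'raise': normaliser = 0.85·0.2000 + 0.5·0.4000 + 0.2·0.4000; P(aggressive) ≈ 0.3778, P(balanced) ≈ 0.4444, P(conservative) ≈ 0.1778
After 'raise': normaliser = 0.85·0.3778 + 0.5·0.4444 + 0.2·0.1778; P(aggressive) ≈ 0.5547, P(balanced) ≈ 0.3839, P(conservative) ≈ 0.0614
After 'raise': normaliser = 0.85·0.5547 + 0.5·0.3839 + 0.2·0.0614; P(aggressive) ≈ 0.6978, P(balanced) ≈ 0.2841, P(conservative) ≈ 0.0182
After 'raise': normaliser = 0.85·0.6978 + 0.5·0.2841 + 0.2·0.0182; P(aggressive) ≈ 0.8028, P(balanced) ≈ 0.1922, P(conservative) ≈ 0.0049
After 'raise': normaliser = 0.85·0.8028 + 0.5·0.1922 + 0.2·0.0049; P(aggressive) ≈ 0.8754, P(balanced) ≈ 0.1233, P(conservative) ≈ 0.0013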